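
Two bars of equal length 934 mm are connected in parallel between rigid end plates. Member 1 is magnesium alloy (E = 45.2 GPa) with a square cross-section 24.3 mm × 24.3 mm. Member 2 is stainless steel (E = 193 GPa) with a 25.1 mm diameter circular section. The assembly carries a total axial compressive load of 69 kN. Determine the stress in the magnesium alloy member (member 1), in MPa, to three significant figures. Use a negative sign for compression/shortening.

A_1 = 590.5 mm².
A_2 = 494.8 mm².
Equal strain + equilibrium ⇒ each member carries load in proportion to AE: A₁E₁ = 26690000 N, A₂E₂ = 95500000 N, ΣAE = 122200000 N.
σ₁ = P·E₁/ΣAE = -69000·45200/122200000 = -25.52 MPa.

-25.5 MPa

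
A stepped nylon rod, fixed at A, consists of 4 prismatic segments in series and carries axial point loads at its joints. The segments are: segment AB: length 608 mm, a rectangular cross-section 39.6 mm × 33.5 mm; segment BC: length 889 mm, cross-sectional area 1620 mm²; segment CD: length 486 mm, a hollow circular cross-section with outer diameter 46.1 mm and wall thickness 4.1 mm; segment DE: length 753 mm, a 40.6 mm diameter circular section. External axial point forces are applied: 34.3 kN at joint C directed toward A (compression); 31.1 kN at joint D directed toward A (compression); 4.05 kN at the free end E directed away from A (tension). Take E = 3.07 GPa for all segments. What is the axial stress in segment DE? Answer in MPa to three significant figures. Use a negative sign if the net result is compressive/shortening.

3.13 MPa

Internal axial forces (sectioning from the free end, tension +): N_DE = 4.05 kN, N_CD = -27.05 kN, N_BC = -61.35 kN, N_AB = -61.35 kN.
A_DE = 1295 mm².
σ_DE = N_DE/A_DE = 4050/1295 = 3.128 MPa.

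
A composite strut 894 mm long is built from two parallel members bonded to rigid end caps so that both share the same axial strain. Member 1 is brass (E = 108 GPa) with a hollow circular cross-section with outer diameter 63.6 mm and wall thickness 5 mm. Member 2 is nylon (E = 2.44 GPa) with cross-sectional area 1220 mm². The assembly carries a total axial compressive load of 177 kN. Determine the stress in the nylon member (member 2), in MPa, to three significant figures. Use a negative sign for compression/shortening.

A_1 = 920.5 mm².
Equal strain + equilibrium ⇒ each member carries load in proportion to AE: A₁E₁ = 99410000 N, A₂E₂ = 2977000 N, ΣAE = 102400000 N.
σ₂ = P·E₂/ΣAE = -177000·2440/102400000 = -4.218 MPa.

-4.22 MPa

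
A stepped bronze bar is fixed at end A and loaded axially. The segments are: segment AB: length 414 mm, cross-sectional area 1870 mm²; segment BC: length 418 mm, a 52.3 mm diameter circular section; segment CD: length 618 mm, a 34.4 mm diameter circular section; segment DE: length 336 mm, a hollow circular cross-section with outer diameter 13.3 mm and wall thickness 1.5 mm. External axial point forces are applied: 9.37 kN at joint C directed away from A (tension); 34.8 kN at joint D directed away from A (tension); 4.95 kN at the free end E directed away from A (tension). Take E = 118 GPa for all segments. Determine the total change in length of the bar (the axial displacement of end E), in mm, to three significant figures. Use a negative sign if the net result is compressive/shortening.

Internal axial forces (sectioning from the free end, tension +): N_DE = 4.95 kN, N_CD = 39.75 kN, N_BC = 49.12 kN, N_AB = 49.12 kN.
A_BC = 2148 mm².
A_CD = 929.4 mm².
A_DE = 55.61 mm².
δ_AB = 49120·414/(1870·118000) = 0.09216 mm
δ_BC = 49120·418/(2148·118000) = 0.081 mm
δ_CD = 39750·618/(929.4·118000) = 0.224 mm
δ_DE = 4950·336/(55.61·118000) = 0.2535 mm
δ = Σδ_i = 0.6506 mm.

0.651 mm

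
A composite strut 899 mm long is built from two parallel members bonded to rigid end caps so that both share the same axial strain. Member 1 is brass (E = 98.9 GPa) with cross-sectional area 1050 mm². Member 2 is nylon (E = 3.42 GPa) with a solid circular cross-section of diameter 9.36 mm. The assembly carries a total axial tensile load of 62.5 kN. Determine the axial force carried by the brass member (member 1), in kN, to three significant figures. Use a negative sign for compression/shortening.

62.4 kN

A_2 = 68.81 mm².
Equal strain + equilibrium ⇒ each member carries load in proportion to AE: A₁E₁ = 103800000 N, A₂E₂ = 235300 N, ΣAE = 104100000 N.
F₁ = P·A₁E₁/ΣAE = 62500·103800000/104100000 = 62360 N.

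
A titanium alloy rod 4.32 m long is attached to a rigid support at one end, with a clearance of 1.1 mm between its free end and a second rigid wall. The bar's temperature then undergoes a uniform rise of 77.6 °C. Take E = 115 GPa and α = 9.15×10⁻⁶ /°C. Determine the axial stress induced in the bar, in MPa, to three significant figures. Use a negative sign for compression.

-52.4 MPa

Free thermal expansion αLΔT = 9.15e-6 · 4320 · 77.6 = 3.067 mm.
The walls engage after the gap closes; constrained expansion = 3.067 − 1.1 = 1.967 mm.
The walls impose strain ε = −(1.967)/4320 = -4.5541e-04; σ = Eε = 115000 · -4.5541e-04 = -52.37 MPa.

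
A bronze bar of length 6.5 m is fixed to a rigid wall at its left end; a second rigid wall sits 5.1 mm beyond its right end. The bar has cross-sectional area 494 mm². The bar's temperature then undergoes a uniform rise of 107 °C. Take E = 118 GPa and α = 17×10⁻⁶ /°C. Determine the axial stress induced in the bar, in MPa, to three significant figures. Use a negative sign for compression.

Free thermal expansion αLΔT = 17e-6 · 6500 · 107 = 11.82 mm.
The walls engage after the gap closes; constrained expansion = 11.82 − 5.1 = 6.724 mm.
The walls impose strain ε = −(6.724)/6500 = -1.0344e-03; σ = Eε = 118000 · -1.0344e-03 = -122.1 MPa.

-122 MPa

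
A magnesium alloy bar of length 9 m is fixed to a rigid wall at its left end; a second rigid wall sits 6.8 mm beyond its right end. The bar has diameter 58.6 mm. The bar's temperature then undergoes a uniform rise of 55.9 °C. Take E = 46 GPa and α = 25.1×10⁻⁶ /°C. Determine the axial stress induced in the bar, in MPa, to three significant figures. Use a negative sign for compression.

Free thermal expansion αLΔT = 25.1e-6 · 9000 · 55.9 = 12.63 mm.
The walls engage after the gap closes; constrained expansion = 12.63 − 6.8 = 5.828 mm.
The walls impose strain ε = −(5.828)/9000 = -6.4753e-04; σ = Eε = 46000 · -6.4753e-04 = -29.79 MPa.

-29.8 MPa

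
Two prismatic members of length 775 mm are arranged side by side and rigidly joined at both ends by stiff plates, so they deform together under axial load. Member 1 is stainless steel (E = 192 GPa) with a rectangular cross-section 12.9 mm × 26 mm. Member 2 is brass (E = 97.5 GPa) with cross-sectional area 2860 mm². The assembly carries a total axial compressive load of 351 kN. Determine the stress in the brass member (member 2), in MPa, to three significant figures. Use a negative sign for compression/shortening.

-99.7 MPa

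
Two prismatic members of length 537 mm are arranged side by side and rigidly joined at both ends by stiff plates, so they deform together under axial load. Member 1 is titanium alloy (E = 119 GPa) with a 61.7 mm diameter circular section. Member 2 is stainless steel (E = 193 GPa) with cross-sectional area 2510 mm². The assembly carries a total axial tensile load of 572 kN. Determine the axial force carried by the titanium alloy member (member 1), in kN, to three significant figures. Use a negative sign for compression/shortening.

242 kN

A_1 = 2990 mm².
Equal strain + equilibrium ⇒ each member carries load in proportion to AE: A₁E₁ = 355800000 N, A₂E₂ = 484400000 N, ΣAE = 840200000 N.
F₁ = P·A₁E₁/ΣAE = 572000·355800000/840200000 = 242200 N.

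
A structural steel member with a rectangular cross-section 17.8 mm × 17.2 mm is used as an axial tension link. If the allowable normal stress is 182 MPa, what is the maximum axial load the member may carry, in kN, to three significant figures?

A = 306.2 mm².
P_max = σ_allow · A = 182 · 306.2 = 55720 N = 55.72 kN.

55.7 kN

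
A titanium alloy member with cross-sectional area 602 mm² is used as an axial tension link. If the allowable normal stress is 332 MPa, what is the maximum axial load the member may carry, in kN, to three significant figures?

P_max = σ_allow · A = 332 · 602 = 199900 N = 199.9 kN.

200 kN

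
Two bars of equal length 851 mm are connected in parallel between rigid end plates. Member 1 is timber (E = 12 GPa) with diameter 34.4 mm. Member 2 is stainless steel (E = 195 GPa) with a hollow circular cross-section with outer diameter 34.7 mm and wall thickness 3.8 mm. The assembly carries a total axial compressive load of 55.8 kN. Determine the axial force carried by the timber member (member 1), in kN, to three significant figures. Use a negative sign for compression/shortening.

-7.49 kN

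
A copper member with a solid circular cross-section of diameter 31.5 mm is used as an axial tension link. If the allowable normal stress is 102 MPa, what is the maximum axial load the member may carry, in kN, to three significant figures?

A = 779.3 mm².
P_max = σ_allow · A = 102 · 779.3 = 79490 N = 79.49 kN.

79.5 kN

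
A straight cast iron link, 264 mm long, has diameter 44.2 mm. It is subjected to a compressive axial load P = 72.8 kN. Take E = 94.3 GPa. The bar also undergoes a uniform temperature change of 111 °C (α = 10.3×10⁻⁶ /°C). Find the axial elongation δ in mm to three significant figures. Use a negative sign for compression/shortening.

0.169 mm

A = 1534 mm².
δ_mech = NL/(AE) = -72800·264/(1534·94300) = -0.1328 mm.
δ_thermal = αLΔT = 10.3e-6·264·111 = 0.3018 mm.
δ = δ_mech + δ_thermal = 0.169 mm.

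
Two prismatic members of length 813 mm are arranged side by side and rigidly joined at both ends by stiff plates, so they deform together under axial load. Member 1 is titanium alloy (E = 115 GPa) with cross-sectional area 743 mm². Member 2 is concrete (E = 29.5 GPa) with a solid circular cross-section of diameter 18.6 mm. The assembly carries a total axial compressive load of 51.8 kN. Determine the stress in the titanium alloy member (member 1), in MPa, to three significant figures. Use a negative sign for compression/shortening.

A_2 = 271.7 mm².
Equal strain + equilibrium ⇒ each member carries load in proportion to AE: A₁E₁ = 85440000 N, A₂E₂ = 8016000 N, ΣAE = 93460000 N.
σ₁ = P·E₁/ΣAE = -51800·115000/93460000 = -63.74 MPa.

-63.7 MPa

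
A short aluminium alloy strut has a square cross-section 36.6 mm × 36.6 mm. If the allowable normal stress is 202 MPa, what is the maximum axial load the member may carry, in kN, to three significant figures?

271 kN

A = 1340 mm².
P_max = σ_allow · A = 202 · 1340 = 270600 N = 270.6 kN.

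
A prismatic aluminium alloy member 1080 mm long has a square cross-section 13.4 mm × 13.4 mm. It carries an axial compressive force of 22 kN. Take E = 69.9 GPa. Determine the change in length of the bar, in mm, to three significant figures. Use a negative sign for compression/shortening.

A = 179.6 mm².
δ_mech = NL/(AE) = -22000·1080/(179.6·69900) = -1.893 mm.

-1.89 mm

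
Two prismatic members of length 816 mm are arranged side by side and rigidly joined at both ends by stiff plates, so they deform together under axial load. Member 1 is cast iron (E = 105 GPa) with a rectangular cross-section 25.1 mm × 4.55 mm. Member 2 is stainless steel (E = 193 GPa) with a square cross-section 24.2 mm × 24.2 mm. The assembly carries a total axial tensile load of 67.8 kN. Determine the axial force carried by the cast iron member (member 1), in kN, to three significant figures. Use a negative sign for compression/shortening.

A_1 = 114.2 mm².
A_2 = 585.6 mm².
Equal strain + equilibrium ⇒ each member carries load in proportion to AE: A₁E₁ = 11990000 N, A₂E₂ = 113000000 N, ΣAE = 125000000 N.
F₁ = P·A₁E₁/ΣAE = 67800·11990000/125000000 = 6503 N.

6.50 kN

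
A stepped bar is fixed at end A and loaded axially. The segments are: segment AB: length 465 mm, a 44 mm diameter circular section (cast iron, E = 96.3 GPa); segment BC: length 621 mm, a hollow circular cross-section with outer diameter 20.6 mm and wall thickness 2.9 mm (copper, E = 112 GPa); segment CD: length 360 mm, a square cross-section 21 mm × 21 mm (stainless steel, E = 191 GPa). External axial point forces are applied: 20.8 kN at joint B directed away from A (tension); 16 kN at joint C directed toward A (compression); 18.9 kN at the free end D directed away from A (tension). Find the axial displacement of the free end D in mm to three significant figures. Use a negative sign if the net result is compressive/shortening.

0.256 mm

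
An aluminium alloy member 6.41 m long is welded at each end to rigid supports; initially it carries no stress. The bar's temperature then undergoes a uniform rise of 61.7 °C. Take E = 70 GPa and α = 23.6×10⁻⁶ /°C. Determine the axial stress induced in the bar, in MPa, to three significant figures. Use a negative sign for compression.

Free thermal expansion αLΔT = 23.6e-6 · 6410 · 61.7 = 9.334 mm.
The walls impose strain ε = −(9.334)/6410 = -1.4561e-03; σ = Eε = 70000 · -1.4561e-03 = -101.9 MPa.

-102 MPa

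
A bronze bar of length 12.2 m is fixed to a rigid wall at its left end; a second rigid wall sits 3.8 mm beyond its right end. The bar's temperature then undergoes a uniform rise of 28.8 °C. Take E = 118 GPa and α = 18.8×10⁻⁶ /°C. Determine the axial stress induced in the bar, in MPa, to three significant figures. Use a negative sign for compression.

Free thermal expansion αLΔT = 18.8e-6 · 12200 · 28.8 = 6.606 mm.
The walls engage after the gap closes; constrained expansion = 6.606 − 3.8 = 2.806 mm.
The walls impose strain ε = −(2.806)/12200 = -2.2996e-04; σ = Eε = 118000 · -2.2996e-04 = -27.14 MPa.

-27.1 MPa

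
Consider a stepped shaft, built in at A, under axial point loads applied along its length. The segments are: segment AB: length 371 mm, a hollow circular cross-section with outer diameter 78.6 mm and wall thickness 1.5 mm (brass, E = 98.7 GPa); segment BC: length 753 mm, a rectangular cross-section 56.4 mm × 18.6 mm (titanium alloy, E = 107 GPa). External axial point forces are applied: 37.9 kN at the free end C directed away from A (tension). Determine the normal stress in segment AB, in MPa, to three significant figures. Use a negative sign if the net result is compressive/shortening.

Internal axial forces (sectioning from the free end, tension +): N_BC = 37.9 kN, N_AB = 37.9 kN.
A_AB = 363.3 mm².
σ_AB = N_AB/A_AB = 37900/363.3 = 104.3 MPa.

104 MPa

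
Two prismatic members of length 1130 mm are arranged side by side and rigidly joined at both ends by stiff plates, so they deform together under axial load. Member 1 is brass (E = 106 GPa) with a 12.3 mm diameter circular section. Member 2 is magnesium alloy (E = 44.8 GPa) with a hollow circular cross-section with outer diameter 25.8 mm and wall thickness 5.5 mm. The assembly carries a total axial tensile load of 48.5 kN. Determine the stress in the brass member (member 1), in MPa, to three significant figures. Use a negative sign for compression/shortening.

A_1 = 118.8 mm².
A_2 = 350.8 mm².
Equal strain + equilibrium ⇒ each member carries load in proportion to AE: A₁E₁ = 12600000 N, A₂E₂ = 15710000 N, ΣAE = 28310000 N.
σ₁ = P·E₁/ΣAE = 48500·106000/28310000 = 181.6 MPa.

182 MPa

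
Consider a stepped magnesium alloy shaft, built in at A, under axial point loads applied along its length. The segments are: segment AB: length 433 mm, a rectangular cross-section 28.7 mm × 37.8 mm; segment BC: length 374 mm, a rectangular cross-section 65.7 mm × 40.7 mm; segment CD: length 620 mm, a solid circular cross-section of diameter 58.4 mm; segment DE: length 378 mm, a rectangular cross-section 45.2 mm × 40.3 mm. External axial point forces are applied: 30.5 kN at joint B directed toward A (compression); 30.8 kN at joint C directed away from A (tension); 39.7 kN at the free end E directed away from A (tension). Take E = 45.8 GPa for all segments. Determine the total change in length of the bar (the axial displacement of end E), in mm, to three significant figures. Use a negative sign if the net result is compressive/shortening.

0.944 mm

Internal axial forces (sectioning from the free end, tension +): N_DE = 39.7 kN, N_CD = 39.7 kN, N_BC = 70.5 kN, N_AB = 40 kN.
A_AB = 1085 mm².
A_BC = 2674 mm².
A_CD = 2679 mm².
A_DE = 1822 mm².
δ_AB = 40000·433/(1085·45800) = 0.3486 mm
δ_BC = 70500·374/(2674·45800) = 0.2153 mm
δ_CD = 39700·620/(2679·45800) = 0.2006 mm
δ_DE = 39700·378/(1822·45800) = 0.1799 mm
δ = Σδ_i = 0.9444 mm.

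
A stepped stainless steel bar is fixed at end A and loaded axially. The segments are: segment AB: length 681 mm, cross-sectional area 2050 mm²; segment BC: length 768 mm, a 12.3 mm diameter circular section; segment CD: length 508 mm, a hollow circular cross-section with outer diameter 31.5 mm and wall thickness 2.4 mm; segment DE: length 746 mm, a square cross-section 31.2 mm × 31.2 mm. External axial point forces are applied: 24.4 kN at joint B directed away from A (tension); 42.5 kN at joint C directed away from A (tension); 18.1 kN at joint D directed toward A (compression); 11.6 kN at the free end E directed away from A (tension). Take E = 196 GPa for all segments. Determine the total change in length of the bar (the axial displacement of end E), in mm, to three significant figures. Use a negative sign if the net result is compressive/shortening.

1.26 mm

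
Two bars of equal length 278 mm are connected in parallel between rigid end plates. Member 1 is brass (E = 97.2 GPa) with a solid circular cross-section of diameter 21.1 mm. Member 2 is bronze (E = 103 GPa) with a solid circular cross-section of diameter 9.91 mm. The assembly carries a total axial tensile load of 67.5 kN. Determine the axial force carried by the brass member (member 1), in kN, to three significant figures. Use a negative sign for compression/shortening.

54.7 kN

A_1 = 349.7 mm².
A_2 = 77.13 mm².
Equal strain + equilibrium ⇒ each member carries load in proportion to AE: A₁E₁ = 33990000 N, A₂E₂ = 7945000 N, ΣAE = 41930000 N.
F₁ = P·A₁E₁/ΣAE = 67500·33990000/41930000 = 54710 N.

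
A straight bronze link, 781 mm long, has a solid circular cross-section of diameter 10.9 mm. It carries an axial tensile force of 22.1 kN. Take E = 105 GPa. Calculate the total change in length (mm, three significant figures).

A = 93.31 mm².
δ_mech = NL/(AE) = 22100·781/(93.31·105000) = 1.762 mm.

1.76 mm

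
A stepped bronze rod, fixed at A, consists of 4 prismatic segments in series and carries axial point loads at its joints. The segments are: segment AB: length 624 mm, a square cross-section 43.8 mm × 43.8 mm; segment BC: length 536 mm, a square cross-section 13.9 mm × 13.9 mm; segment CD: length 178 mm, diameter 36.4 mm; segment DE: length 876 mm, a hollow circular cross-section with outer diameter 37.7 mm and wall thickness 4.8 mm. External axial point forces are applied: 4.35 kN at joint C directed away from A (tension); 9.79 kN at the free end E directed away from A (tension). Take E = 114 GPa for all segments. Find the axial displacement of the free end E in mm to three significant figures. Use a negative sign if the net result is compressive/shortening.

0.551 mm

Internal axial forces (sectioning from the free end, tension +): N_DE = 9.79 kN, N_CD = 9.79 kN, N_BC = 14.14 kN, N_AB = 14.14 kN.
A_AB = 1918 mm².
A_BC = 193.2 mm².
A_CD = 1041 mm².
A_DE = 496.1 mm².
δ_AB = 14140·624/(1918·114000) = 0.04034 mm
δ_BC = 14140·536/(193.2·114000) = 0.3441 mm
δ_CD = 9790·178/(1041·114000) = 0.01469 mm
δ_DE = 9790·876/(496.1·114000) = 0.1516 mm
δ = Σδ_i = 0.5508 mm.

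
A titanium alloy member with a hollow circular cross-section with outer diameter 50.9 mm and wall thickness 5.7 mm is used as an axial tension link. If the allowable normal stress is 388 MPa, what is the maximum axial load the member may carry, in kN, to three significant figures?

314 kN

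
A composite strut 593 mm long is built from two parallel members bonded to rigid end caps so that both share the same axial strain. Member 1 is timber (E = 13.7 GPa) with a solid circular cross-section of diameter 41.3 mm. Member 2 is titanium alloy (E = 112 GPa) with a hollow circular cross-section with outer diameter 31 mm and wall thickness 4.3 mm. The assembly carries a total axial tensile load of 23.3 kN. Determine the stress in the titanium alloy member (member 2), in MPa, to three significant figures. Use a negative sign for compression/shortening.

A_1 = 1340 mm².
A_2 = 360.7 mm².
Equal strain + equilibrium ⇒ each member carries load in proportion to AE: A₁E₁ = 18350000 N, A₂E₂ = 40400000 N, ΣAE = 58750000 N.
σ₂ = P·E₂/ΣAE = 23300·112000/58750000 = 44.42 MPa.

44.4 MPa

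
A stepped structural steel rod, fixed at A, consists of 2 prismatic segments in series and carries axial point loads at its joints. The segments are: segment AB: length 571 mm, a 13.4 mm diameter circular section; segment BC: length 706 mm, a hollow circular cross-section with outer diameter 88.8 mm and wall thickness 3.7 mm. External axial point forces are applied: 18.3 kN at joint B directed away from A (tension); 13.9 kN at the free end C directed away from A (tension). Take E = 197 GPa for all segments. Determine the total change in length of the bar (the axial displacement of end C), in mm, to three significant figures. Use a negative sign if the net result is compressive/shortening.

0.712 mm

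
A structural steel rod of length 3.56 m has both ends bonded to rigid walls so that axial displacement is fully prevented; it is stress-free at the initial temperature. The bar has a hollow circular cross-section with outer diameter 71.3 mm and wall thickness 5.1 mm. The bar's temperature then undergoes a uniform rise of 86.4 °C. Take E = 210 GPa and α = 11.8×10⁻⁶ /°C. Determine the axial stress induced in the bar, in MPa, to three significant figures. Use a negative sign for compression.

-214 MPa

Free thermal expansion αLΔT = 11.8e-6 · 3560 · 86.4 = 3.629 mm.
The walls impose strain ε = −(3.629)/3560 = -1.0195e-03; σ = Eε = 210000 · -1.0195e-03 = -214.1 MPa.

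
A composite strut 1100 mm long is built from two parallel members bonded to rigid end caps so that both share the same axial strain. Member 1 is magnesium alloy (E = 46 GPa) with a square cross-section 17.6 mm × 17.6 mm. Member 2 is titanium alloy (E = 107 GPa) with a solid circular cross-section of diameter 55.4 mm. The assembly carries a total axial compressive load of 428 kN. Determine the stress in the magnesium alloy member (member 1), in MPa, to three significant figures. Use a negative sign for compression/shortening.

-72.3 MPa

A_1 = 309.8 mm².
A_2 = 2411 mm².
Equal strain + equilibrium ⇒ each member carries load in proportion to AE: A₁E₁ = 14250000 N, A₂E₂ = 257900000 N, ΣAE = 272200000 N.
σ₁ = P·E₁/ΣAE = -428000·46000/272200000 = -72.34 MPa.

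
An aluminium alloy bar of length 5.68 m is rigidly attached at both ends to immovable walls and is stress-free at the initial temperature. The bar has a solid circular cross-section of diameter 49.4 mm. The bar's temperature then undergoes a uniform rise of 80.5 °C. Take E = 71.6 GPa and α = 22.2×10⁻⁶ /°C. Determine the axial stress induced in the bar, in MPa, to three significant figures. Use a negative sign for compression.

-128 MPa

Free thermal expansion αLΔT = 22.2e-6 · 5680 · 80.5 = 10.15 mm.
The walls impose strain ε = −(10.15)/5680 = -1.7871e-03; σ = Eε = 71600 · -1.7871e-03 = -128 MPa.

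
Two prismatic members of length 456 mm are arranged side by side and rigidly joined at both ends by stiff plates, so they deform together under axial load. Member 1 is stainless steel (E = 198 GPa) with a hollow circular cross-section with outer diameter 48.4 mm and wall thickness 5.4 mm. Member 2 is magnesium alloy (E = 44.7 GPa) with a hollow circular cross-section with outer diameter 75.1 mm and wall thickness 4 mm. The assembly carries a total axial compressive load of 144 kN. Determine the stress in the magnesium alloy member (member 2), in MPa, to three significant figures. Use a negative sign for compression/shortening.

-34.9 MPa

A_1 = 729.5 mm².
A_2 = 893.5 mm².
Equal strain + equilibrium ⇒ each member carries load in proportion to AE: A₁E₁ = 144400000 N, A₂E₂ = 39940000 N, ΣAE = 184400000 N.
σ₂ = P·E₂/ΣAE = -144000·44700/184400000 = -34.91 MPa.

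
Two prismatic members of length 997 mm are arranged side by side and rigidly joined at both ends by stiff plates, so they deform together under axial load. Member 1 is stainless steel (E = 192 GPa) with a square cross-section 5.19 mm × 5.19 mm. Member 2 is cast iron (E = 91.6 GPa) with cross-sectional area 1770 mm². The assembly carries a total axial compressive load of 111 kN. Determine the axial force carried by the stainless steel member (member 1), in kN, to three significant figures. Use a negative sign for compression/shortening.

A_1 = 26.94 mm².
Equal strain + equilibrium ⇒ each member carries load in proportion to AE: A₁E₁ = 5172000 N, A₂E₂ = 162100000 N, ΣAE = 167300000 N.
F₁ = P·A₁E₁/ΣAE = -111000·5172000/167300000 = -3431 N.

-3.43 kN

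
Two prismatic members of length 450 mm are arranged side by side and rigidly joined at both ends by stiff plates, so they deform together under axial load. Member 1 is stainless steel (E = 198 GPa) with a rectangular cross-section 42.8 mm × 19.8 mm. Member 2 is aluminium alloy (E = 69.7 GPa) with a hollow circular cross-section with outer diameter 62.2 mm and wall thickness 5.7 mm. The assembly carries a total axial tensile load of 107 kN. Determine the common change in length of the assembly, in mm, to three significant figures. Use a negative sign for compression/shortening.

A_1 = 847.4 mm².
A_2 = 1012 mm².
Equal strain + equilibrium ⇒ each member carries load in proportion to AE: A₁E₁ = 167800000 N, A₂E₂ = 70520000 N, ΣAE = 238300000 N.
δ = PL/ΣAE = 107000·450/238300000 = 0.202 mm.

0.202 mm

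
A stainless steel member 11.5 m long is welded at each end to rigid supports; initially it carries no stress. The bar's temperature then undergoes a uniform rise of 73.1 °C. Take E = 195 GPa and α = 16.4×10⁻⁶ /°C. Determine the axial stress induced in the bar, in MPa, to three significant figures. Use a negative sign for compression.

Free thermal expansion αLΔT = 16.4e-6 · 11500 · 73.1 = 13.79 mm.
The walls impose strain ε = −(13.79)/11500 = -1.1988e-03; σ = Eε = 195000 · -1.1988e-03 = -233.8 MPa.

-234 MPa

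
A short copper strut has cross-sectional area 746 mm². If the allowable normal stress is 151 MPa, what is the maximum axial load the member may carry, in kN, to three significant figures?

113 kN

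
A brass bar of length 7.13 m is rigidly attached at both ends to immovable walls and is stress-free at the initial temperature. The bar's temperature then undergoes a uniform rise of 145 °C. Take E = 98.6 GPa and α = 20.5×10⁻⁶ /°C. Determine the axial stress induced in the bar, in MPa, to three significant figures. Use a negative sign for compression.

-293 MPa

Free thermal expansion αLΔT = 20.5e-6 · 7130 · 145 = 21.19 mm.
The walls impose strain ε = −(21.19)/7130 = -2.9725e-03; σ = Eε = 98600 · -2.9725e-03 = -293.1 MPa.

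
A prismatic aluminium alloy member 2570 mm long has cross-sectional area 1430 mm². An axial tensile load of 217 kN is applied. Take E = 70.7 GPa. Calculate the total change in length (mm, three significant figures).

δ_mech = NL/(AE) = 217000·2570/(1430·70700) = 5.516 mm.

5.52 mm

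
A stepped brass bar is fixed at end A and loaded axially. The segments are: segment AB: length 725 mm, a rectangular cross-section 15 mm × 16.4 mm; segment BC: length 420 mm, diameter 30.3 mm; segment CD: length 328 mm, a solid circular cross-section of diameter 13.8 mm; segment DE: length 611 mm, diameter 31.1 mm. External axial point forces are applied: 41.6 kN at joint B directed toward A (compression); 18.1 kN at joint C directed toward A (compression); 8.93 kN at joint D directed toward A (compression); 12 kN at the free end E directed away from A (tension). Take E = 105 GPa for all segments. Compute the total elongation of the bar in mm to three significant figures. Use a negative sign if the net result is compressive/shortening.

-1.52 mm

Internal axial forces (sectioning from the free end, tension +): N_DE = 12 kN, N_CD = 3.07 kN, N_BC = -15.03 kN, N_AB = -56.63 kN.
A_AB = 246 mm².
A_BC = 721.1 mm².
A_CD = 149.6 mm².
A_DE = 759.6 mm².
δ_AB = -56630·725/(246·105000) = -1.589 mm
δ_BC = -15030·420/(721.1·105000) = -0.08338 mm
δ_CD = 3070·328/(149.6·105000) = 0.06412 mm
δ_DE = 12000·611/(759.6·105000) = 0.09192 mm
δ = Σδ_i = -1.517 mm.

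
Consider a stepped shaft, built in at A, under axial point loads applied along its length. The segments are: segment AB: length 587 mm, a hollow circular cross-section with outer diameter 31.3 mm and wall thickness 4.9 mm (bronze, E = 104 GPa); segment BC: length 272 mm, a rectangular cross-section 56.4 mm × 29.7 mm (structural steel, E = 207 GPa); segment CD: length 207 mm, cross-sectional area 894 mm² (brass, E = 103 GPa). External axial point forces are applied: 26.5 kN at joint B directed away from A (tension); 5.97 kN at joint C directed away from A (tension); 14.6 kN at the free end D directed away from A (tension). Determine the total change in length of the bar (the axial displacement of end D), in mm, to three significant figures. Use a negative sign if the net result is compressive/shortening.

0.703 mm

Internal axial forces (sectioning from the free end, tension +): N_CD = 14.6 kN, N_BC = 20.57 kN, N_AB = 47.07 kN.
A_AB = 406.4 mm².
A_BC = 1675 mm².
δ_AB = 47070·587/(406.4·104000) = 0.6537 mm
δ_BC = 20570·272/(1675·207000) = 0.01614 mm
δ_CD = 14600·207/(894·103000) = 0.03282 mm
δ = Σδ_i = 0.7027 mm.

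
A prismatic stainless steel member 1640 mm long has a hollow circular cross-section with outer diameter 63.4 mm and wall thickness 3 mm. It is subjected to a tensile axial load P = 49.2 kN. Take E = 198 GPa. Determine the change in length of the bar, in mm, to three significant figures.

0.716 mm

A = 569.3 mm².
δ_mech = NL/(AE) = 49200·1640/(569.3·198000) = 0.7159 mm.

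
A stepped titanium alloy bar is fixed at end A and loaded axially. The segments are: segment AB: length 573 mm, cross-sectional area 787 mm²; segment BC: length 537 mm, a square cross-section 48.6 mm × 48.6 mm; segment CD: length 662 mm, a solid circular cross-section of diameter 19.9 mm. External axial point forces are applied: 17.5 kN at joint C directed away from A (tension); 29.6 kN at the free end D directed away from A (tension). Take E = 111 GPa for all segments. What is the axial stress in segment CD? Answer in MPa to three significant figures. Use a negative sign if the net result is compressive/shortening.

95.2 MPa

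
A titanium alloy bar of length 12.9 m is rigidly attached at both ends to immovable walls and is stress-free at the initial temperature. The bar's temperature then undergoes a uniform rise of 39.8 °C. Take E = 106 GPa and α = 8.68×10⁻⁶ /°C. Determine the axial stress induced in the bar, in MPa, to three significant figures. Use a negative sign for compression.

-36.6 MPa

Free thermal expansion αLΔT = 8.68e-6 · 12900 · 39.8 = 4.456 mm.
The walls impose strain ε = −(4.456)/12900 = -3.4546e-04; σ = Eε = 106000 · -3.4546e-04 = -36.62 MPa.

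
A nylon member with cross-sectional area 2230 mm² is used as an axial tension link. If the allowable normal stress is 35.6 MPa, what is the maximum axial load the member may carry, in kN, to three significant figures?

P_max = σ_allow · A = 35.6 · 2230 = 79390 N = 79.39 kN.

79.4 kN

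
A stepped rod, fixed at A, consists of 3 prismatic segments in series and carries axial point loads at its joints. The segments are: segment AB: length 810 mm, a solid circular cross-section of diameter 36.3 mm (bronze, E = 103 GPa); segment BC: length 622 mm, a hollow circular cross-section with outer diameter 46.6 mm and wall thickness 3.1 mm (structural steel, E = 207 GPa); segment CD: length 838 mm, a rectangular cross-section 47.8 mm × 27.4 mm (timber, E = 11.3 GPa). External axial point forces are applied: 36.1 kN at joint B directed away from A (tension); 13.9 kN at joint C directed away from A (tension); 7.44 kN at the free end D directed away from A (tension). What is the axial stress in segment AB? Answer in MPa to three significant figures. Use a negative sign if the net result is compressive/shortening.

Internal axial forces (sectioning from the free end, tension +): N_CD = 7.44 kN, N_BC = 21.34 kN, N_AB = 57.44 kN.
A_AB = 1035 mm².
σ_AB = N_AB/A_AB = 57440/1035 = 55.5 MPa.

55.5 MPa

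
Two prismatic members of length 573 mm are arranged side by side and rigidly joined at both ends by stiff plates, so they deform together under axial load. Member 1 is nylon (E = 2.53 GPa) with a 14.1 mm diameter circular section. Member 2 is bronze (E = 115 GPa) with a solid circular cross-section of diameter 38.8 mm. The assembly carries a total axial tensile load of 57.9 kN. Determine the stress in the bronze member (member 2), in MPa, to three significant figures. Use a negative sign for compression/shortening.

A_1 = 156.1 mm².
A_2 = 1182 mm².
Equal strain + equilibrium ⇒ each member carries load in proportion to AE: A₁E₁ = 395000 N, A₂E₂ = 136000000 N, ΣAE = 136400000 N.
σ₂ = P·E₂/ΣAE = 57900·115000/136400000 = 48.83 MPa.

48.8 MPa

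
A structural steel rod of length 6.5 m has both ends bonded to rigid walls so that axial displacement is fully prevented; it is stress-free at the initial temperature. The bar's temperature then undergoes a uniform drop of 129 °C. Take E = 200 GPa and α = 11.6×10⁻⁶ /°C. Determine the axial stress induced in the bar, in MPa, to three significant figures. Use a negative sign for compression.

Free thermal expansion αLΔT = 11.6e-6 · 6500 · -129 = -9.727 mm.
The walls impose strain ε = −(-9.727)/6500 = 1.4964e-03; σ = Eε = 200000 · 1.4964e-03 = 299.3 MPa.

299 MPa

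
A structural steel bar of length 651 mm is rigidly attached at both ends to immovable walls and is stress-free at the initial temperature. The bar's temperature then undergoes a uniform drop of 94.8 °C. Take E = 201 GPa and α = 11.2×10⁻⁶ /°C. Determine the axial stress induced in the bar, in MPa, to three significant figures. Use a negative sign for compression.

213 MPa

Free thermal expansion αLΔT = 11.2e-6 · 651 · -94.8 = -0.6912 mm.
The walls impose strain ε = −(-0.6912)/651 = 1.0618e-03; σ = Eε = 201000 · 1.0618e-03 = 213.4 MPa.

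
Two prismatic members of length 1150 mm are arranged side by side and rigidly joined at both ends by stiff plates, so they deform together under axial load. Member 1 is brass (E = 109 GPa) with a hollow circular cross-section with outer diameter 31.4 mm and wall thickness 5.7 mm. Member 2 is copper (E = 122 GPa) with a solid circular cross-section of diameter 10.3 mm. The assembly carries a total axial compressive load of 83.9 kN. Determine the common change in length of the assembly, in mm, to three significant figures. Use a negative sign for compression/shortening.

A_1 = 460.2 mm².
A_2 = 83.32 mm².
Equal strain + equilibrium ⇒ each member carries load in proportion to AE: A₁E₁ = 50160000 N, A₂E₂ = 10170000 N, ΣAE = 60330000 N.
δ = PL/ΣAE = -83900·1150/60330000 = -1.599 mm.

-1.60 mm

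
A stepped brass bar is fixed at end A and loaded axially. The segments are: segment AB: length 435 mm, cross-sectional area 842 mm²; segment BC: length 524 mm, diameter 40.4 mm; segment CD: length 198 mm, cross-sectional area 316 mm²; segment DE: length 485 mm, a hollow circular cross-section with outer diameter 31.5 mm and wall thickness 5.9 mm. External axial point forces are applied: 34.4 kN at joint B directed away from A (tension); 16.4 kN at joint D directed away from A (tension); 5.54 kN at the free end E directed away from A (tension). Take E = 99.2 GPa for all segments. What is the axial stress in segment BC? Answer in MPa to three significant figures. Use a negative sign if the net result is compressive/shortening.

17.1 MPa

Internal axial forces (sectioning from the free end, tension +): N_DE = 5.54 kN, N_CD = 21.94 kN, N_BC = 21.94 kN, N_AB = 56.34 kN.
A_BC = 1282 mm².
σ_BC = N_BC/A_BC = 21940/1282 = 17.12 MPa.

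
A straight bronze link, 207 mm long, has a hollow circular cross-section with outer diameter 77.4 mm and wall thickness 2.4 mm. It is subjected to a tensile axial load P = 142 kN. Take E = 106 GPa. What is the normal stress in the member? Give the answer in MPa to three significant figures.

A = 565.5 mm².
σ = N/A = 142000/565.5 = 251.1 MPa.

251 MPa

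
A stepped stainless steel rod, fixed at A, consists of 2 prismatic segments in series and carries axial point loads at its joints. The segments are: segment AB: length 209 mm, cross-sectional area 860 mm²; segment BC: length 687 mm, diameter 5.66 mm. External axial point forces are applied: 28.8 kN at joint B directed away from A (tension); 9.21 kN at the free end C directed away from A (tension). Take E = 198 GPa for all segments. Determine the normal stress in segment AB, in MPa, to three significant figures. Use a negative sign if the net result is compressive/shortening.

Internal axial forces (sectioning from the free end, tension +): N_BC = 9.21 kN, N_AB = 38.01 kN.
σ_AB = N_AB/A_AB = 38010/860 = 44.2 MPa.

44.2 MPa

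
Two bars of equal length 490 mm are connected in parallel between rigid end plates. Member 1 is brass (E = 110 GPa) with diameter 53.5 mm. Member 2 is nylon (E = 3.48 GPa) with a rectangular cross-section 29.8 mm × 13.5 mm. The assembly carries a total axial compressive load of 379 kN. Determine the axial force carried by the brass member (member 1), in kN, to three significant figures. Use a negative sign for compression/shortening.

A_1 = 2248 mm².
A_2 = 402.3 mm².
Equal strain + equilibrium ⇒ each member carries load in proportion to AE: A₁E₁ = 247300000 N, A₂E₂ = 1400000 N, ΣAE = 248700000 N.
F₁ = P·A₁E₁/ΣAE = -379000·247300000/248700000 = -376900 N.

-377 kN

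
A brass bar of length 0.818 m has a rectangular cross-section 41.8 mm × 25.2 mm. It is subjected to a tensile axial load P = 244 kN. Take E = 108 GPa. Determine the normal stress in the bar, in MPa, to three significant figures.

232 MPa

A = 1053 mm².
σ = N/A = 244000/1053 = 231.6 MPa.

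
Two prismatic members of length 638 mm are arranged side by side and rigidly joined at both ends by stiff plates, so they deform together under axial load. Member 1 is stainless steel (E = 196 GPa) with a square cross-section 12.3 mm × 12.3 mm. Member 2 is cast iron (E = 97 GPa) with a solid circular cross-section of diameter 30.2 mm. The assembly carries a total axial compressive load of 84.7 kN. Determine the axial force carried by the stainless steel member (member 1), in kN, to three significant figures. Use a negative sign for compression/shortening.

A_1 = 151.3 mm².
A_2 = 716.3 mm².
Equal strain + equilibrium ⇒ each member carries load in proportion to AE: A₁E₁ = 29650000 N, A₂E₂ = 69480000 N, ΣAE = 99140000 N.
F₁ = P·A₁E₁/ΣAE = -84700·29650000/99140000 = -25340 N.

-25.3 kN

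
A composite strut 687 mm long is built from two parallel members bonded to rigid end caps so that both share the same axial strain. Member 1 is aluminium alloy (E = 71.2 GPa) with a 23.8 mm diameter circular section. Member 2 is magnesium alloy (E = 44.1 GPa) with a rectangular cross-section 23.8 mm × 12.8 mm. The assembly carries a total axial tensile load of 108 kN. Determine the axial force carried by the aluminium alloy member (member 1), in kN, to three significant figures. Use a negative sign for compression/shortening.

A_1 = 444.9 mm².
A_2 = 304.6 mm².
Equal strain + equilibrium ⇒ each member carries load in proportion to AE: A₁E₁ = 31680000 N, A₂E₂ = 13430000 N, ΣAE = 45110000 N.
F₁ = P·A₁E₁/ΣAE = 108000·31680000/45110000 = 75840 N.

75.8 kN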